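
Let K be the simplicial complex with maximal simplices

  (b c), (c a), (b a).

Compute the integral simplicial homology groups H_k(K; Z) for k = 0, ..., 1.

H_0 ≅ Z,  H_1 ≅ Z.

Fix the vertex order a < b < c and write every simplex with vertices in increasing order. Then dim K = 1 and the simplices of K are:

  0-simplices (3): a, b, c
  1-simplices (3): ab, ac, bc

giving chain groups C_0 ≅ Z^3, C_1 ≅ Z^3.

∂_1: C_1 → C_0 sends each edge [p,q] (with p < q) to q − p. For instance
  ∂ab = b − a.
The 3×3 boundary matrix has rank 2 and Smith normal form diag(1,1).

Computing H_k = (kernel of ∂_k) / (image of ∂_{k+1}):

  H_0: rank C_0 − rank ∂_1 = 3 − 2 = 1, and the invariant factors of ∂_1 are all 1, so H_0 = Z.
  H_1: rank ker ∂_1 − rank ∂_2 = (3 − 2) − 0 = 1, and there is no ∂_2, so H_1 = Z.

(K is a triangulation of the circle S^1.)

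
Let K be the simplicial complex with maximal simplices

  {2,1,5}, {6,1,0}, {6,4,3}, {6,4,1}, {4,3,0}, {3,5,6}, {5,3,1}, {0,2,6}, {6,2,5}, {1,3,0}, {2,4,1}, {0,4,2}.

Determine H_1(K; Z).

H_1 = Z_2.

We work with the vertex ordering 0 < 1 < 2 < 3 < 4 < 5 < 6. The simplices of K, each written with vertices in increasing order, are:

  0-simplices (7): [0], [1], [2], [3], [4], [5], [6]
  1-simplices (18): [0,1], [0,2], [0,3], [0,4], [0,6], [1,2], [1,3], [1,4], [1,5], [1,6], [2,4], [2,5], [2,6], [3,4], [3,5], [3,6], [4,6], [5,6]
  2-simplices (12): [0,1,3], [0,1,6], [0,2,4], [0,2,6], [0,3,4], [1,2,4], [1,2,5], [1,3,5], [1,4,6], [2,5,6], [3,4,6], [3,5,6]

giving chain groups C_0 ≅ Z^7, C_1 ≅ Z^18, C_2 ≅ Z^12.

The boundary map ∂_1: C_1 → C_0 maps an edge to its endpoints' difference, ∂[p,q] = q − p. For instance
  ∂[4,6] = [6] − [4].
This gives a 7×18 integer matrix of rank 6; reducing to Smith normal form yields diagonal entries (1,1,1,1,1,1).

The boundary map ∂_2: C_2 → C_1 acts by ∂[p,q,r] = [q,r] − [p,r] + [p,q]. For instance
  ∂[0,2,4] = [2,4] − [0,4] + [0,2],
  ∂[0,3,4] = [3,4] − [0,4] + [0,3].
The resulting 18×12 matrix has rank 12, and its Smith normal form has invariant factors (1,1,1,1,1,1,1,1,1,1,1,2).

Computing H_k = (kernel of ∂_k) / (image of ∂_{k+1}):

  H_1: rank ker ∂_1 − rank ∂_2 = (18 − 6) − 12 = 0, and ∂_2 has invariant factor 2 > 1, so H_1 = Z_2.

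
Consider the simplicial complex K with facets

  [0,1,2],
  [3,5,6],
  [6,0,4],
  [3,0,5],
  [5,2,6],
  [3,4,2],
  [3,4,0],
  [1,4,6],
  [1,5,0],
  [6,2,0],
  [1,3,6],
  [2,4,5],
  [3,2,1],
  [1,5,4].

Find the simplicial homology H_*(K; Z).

H_0 ≅ Z,  H_1 ≅ Z^2,  H_2 ≅ Z.

Fix the vertex order 0 < 1 < 2 < 3 < 4 < 5 < 6 and write every simplex with vertices in increasing order. Then dim K = 2 and the simplices of K are:

  0-simplices (7): [0], [1], [2], [3], [4], [5], [6]
  1-simplices (21): [0,1], [0,2], [0,3], [0,4], [0,5], [0,6], [1,2], [1,3], [1,4], [1,5], [1,6], [2,3], [2,4], [2,5], [2,6], [3,4], [3,5], [3,6], [4,5], [4,6], [5,6]
  2-simplices (14): [0,1,2], [0,1,5], [0,2,6], [0,3,4], [0,3,5], [0,4,6], [1,2,3], [1,3,6], [1,4,5], [1,4,6], [2,3,4], [2,4,5], [2,5,6], [3,5,6]

so the chain groups are C_0 ≅ Z^7, C_1 ≅ Z^21, C_2 ≅ Z^14.

The boundary map ∂_1: C_1 → C_0 is given by ∂[p,q] = [q] − [p].
The 7×21 boundary matrix has rank 6 and Smith normal form diag(1,1,1,1,1,1).

The boundary map ∂_2: C_2 → C_1 maps a triangle to the signed sum of its edges. For instance
  ∂[0,1,2] = [1,2] − [0,2] + [0,1],
  ∂[0,2,6] = [2,6] − [0,6] + [0,2].
The resulting 21×14 matrix has rank 13, and its Smith normal form has invariant factors (1,1,1,1,1,1,1,1,1,1,1,1,1).

Reading off H_k = ker ∂_k / im ∂_{k+1}:

  H_0: rank C_0 − rank ∂_1 = 7 − 6 = 1, and the invariant factors of ∂_1 are all 1, so H_0 ≅ Z.
  H_1: rank ker ∂_1 − rank ∂_2 = (21 − 6) − 13 = 2, and the invariant factors of ∂_2 are all 1, so H_1 ≅ Z^2.
  H_2: rank ker ∂_2 − rank ∂_3 = (14 − 13) − 0 = 1, and there is no ∂_3, so H_2 ≅ Z.

As a check, the Euler characteristic is 7 − 21 + 14 = 0, which agrees with 1 − 2 + 1 = 0.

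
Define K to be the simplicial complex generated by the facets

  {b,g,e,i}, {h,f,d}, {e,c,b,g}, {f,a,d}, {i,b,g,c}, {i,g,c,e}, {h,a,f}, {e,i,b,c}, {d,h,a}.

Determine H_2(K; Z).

K has 9 vertices, 16 edges, 14 triangles, 5 3-simplices.
rank ∂_2 = 9, rank ∂_3 = 4 ⇒ b_2 = 14 − 9 − 4 = 1; all invariant factors of ∂_3 are 1 so no torsion. So H_2 ≅ Z.

H_2 ≅ Z.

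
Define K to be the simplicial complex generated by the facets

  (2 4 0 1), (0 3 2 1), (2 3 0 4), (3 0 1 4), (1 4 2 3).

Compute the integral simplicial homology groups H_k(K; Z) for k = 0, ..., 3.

We work with the vertex ordering 0 < 1 < 2 < 3 < 4. The simplices of K, each written with vertices in increasing order, are:

  0-simplices (5): [0], [1], [2], [3], [4]
  1-simplices (10): [0,1], [0,2], [0,3], [0,4], [1,2], [1,3], [1,4], [2,3], [2,4], [3,4]
  2-simplices (10): [0,1,2], [0,1,3], [0,1,4], [0,2,3], [0,2,4], [0,3,4], [1,2,3], [1,2,4], [1,3,4], [2,3,4]
  3-simplices (5): [0,1,2,3], [0,1,2,4], [0,1,3,4], [0,2,3,4], [1,2,3,4]

Hence C_0 ≅ Z^5, C_1 ≅ Z^10, C_2 ≅ Z^10, C_3 ≅ Z^5.

∂_1: C_1 → C_0 sends each edge [p,q] (with p < q) to q − p. For instance
  ∂[0,4] = [4] − [0].
This gives a 5×10 integer matrix of rank 4; reducing to Smith normal form yields diagonal entries (1,1,1,1).

Boundary ∂_2: C_2 → C_1 maps a triangle to the signed sum of its edges. For instance
  ∂[0,2,3] = [2,3] − [0,3] + [0,2],
  ∂[0,1,2] = [1,2] − [0,2] + [0,1].
The 10×10 boundary matrix has rank 6 and Smith normal form diag(1,1,1,1,1,1).

The boundary map ∂_3: C_3 → C_2 sends each 3-simplex σ to the alternating sum Σ_i (−1)^i (σ with its i-th vertex removed). For instance
  ∂[1,2,3,4] = [2,3,4] − [1,3,4] + [1,2,4] − [1,2,3],
  ∂[0,1,3,4] = [1,3,4] − [0,3,4] + [0,1,4] − [0,1,3].
The resulting 10×5 matrix has rank 4, and its Smith normal form has invariant factors (1,1,1,1).

From H_k ≅ ker(∂_k) / im(∂_{k+1}) we obtain:

  H_0: rank C_0 − rank ∂_1 = 5 − 4 = 1, and the invariant factors of ∂_1 are all 1, so H_0 ≅ Z.
  H_1: rank ker ∂_1 − rank ∂_2 = (10 − 4) − 6 = 0, and the invariant factors of ∂_2 are all 1, so H_1 ≅ 0.
  H_2: rank ker ∂_2 − rank ∂_3 = (10 − 6) − 4 = 0, and the invariant factors of ∂_3 are all 1, so H_2 ≅ 0.
  H_3: rank ker ∂_3 − rank ∂_4 = (5 − 4) − 0 = 1, and there is no ∂_4, so H_3 ≅ Z.

As a check, the Euler characteristic is 5 − 10 + 10 − 5 = 0, which agrees with 1 − 0 + 0 − 1 = 0.
(K is a triangulation of the 3-sphere S^3.)

H_0 ≅ Z,  H_1 = 0,  H_2 = 0,  H_3 ≅ Z.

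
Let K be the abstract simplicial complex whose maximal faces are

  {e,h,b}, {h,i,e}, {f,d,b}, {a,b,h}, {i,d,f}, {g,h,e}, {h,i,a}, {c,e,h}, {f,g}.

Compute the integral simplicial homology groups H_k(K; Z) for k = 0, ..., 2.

Take the total order a < b < c < d < e < f < g < h < i on the vertex set. Then K (dimension 2) consists of the simplices:

  0-simplices (9): a, b, c, d, e, f, g, h, i
  1-simplices (18): ab, ah, ai, bd, be, bf, bh, ce, ch, df, di, eg, eh, ei, fg, fi, gh, hi
  2-simplices (8): abh, ahi, bdf, beh, ceh, dfi, egh, ehi

so the chain groups are C_0 ≅ Z^9, C_1 ≅ Z^18, C_2 ≅ Z^8.

Boundary ∂_1: C_1 → C_0 maps an edge to its endpoints' difference, ∂[p,q] = q − p.
As a 9×18 matrix over Z this has rank 8, with invariant factors (1,1,1,1,1,1,1,1).

Boundary ∂_2: C_2 → C_1 sends each 2-simplex [p,q,r] to [q,r] − [p,r] + [p,q]. For instance
  ∂egh = gh − eh + eg,
  ∂dfi = fi − di + df.
The resulting 18×8 matrix has rank 8, and its Smith normal form has invariant factors (1,1,1,1,1,1,1,1).

Now H_k = ker ∂_k / im ∂_{k+1}, so:

  H_0: rank C_0 − rank ∂_1 = 9 − 8 = 1, and the invariant factors of ∂_1 are all 1, so H_0 ≅ Z.
  H_1: rank ker ∂_1 − rank ∂_2 = (18 − 8) − 8 = 2, and the invariant factors of ∂_2 are all 1, so H_1 ≅ Z^2.
  H_2: rank ker ∂_2 − rank ∂_3 = (8 − 8) − 0 = 0, and there is no ∂_3, so H_2 ≅ 0.

As a check, the Euler characteristic is 9 − 18 + 8 = -1, which agrees with 1 − 2 + 0 = -1.

H_0 = Z,  H_1 = Z^2,  H_2 = 0.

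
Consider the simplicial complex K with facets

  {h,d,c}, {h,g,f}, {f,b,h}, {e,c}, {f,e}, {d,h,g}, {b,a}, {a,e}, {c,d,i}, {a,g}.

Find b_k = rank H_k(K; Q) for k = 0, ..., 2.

We work with the vertex ordering a < b < c < d < e < f < g < h < i. The simplices of K, each written with vertices in increasing order, are:

  0-simplices (9): a, b, c, d, e, f, g, h, i
  1-simplices (16): ab, ae, ag, bf, bh, cd, ce, ch, ci, dg, dh, di, ef, fg, fh, gh
  2-simplices (5): bfh, cdh, cdi, dgh, fgh

Hence C_0 ≅ Z^9, C_1 ≅ Z^16, C_2 ≅ Z^5.

Boundary ∂_1: C_1 → C_0 maps an edge to its endpoints' difference, ∂[p,q] = q − p. For instance
  ∂ci = i − c.
The resulting 9×16 matrix has rank 8, and its Smith normal form has invariant factors (1,1,1,1,1,1,1,1).

Boundary ∂_2: C_2 → C_1 acts by ∂[p,q,r] = [q,r] − [p,r] + [p,q]. For instance
  ∂fgh = gh − fh + fg,
  ∂bfh = fh − bh + bf.
The resulting 16×5 matrix has rank 5, and its Smith normal form has invariant factors (1,1,1,1,1).

Computing H_k = (kernel of ∂_k) / (image of ∂_{k+1}):

  H_0: rank C_0 − rank ∂_1 = 9 − 8 = 1, and the invariant factors of ∂_1 are all 1, so H_0 = Z.
  H_1: rank ker ∂_1 − rank ∂_2 = (16 − 8) − 5 = 3, and the invariant factors of ∂_2 are all 1, so H_1 = Z^3.
  H_2: rank ker ∂_2 − rank ∂_3 = (5 − 5) − 0 = 0, and there is no ∂_3, so H_2 = 0.

Hence the Betti numbers are b_0 = 1, b_1 = 3, b_2 = 0.

b_0 = 1, b_1 = 3, b_2 = 0.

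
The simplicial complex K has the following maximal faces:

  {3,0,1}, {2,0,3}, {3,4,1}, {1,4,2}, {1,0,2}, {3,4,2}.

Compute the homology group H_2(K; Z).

Order the vertices as 0 < 1 < 2 < 3 < 4. Listing each simplex with vertices in this order, K has dimension 2 with simplices:

  0-simplices (5): [0], [1], [2], [3], [4]
  1-simplices (9): [0,1], [0,2], [0,3], [1,2], [1,3], [1,4], [2,3], [2,4], [3,4]
  2-simplices (6): [0,1,2], [0,1,3], [0,2,3], [1,2,4], [1,3,4], [2,3,4]

giving chain groups C_0 ≅ Z^5, C_1 ≅ Z^9, C_2 ≅ Z^6.

The boundary map ∂_1: C_1 → C_0 is given by ∂[p,q] = [q] − [p].
The 5×9 boundary matrix has rank 4 and Smith normal form diag(1,1,1,1).

∂_2: C_2 → C_1 sends each 2-simplex [p,q,r] to [q,r] − [p,r] + [p,q]. For instance
  ∂[2,3,4] = [3,4] − [2,4] + [2,3],
  ∂[1,3,4] = [3,4] − [1,4] + [1,3].
The resulting 9×6 matrix has rank 5, and its Smith normal form has invariant factors (1,1,1,1,1).

Now H_k = ker ∂_k / im ∂_{k+1}, so:

  H_2: rank ker ∂_2 − rank ∂_3 = (6 − 5) − 0 = 1, and there is no ∂_3, so H_2 = Z.

H_2 = Z.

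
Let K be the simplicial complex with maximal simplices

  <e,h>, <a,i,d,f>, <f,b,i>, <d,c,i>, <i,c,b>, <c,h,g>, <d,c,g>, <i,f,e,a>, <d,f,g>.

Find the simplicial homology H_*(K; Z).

Take the total order a < b < c < d < e < f < g < h < i on the vertex set. Then K (dimension 3) consists of the simplices:

  0-simplices (9): a, b, c, d, e, f, g, h, i
  1-simplices (20): ad, ae, af, ai, bc, bf, bi, cd, cg, ch, ci, df, dg, di, ef, eh, ei, fg, fi, gh
  2-simplices (13): adf, adi, aef, aei, afi, bci, bfi, cdg, cdi, cgh, dfg, dfi, efi
  3-simplices (2): adfi, aefi

so the chain groups are C_0 ≅ Z^9, C_1 ≅ Z^20, C_2 ≅ Z^13, C_3 ≅ Z^2.

Boundary ∂_1: C_1 → C_0 maps an edge to its endpoints' difference, ∂[p,q] = q − p. For instance
  ∂eh = h − e.
As a 9×20 matrix over Z this has rank 8, with invariant factors (1,1,1,1,1,1,1,1).

The boundary map ∂_2: C_2 → C_1 acts by ∂[p,q,r] = [q,r] − [p,r] + [p,q]. For instance
  ∂bfi = fi − bi + bf,
  ∂cgh = gh − ch + cg.
As a 20×13 matrix over Z this has rank 11, with invariant factors (1,1,1,1,1,1,1,1,1,1,1).

Boundary ∂_3: C_3 → C_2 sends each 3-simplex σ to the alternating sum Σ_i (−1)^i (σ with its i-th vertex removed). For instance
  ∂aefi = efi − afi + aei − aef,
  ∂adfi = dfi − afi + adi − adf.
As a 13×2 matrix over Z this has rank 2, with invariant factors (1,1).

Now H_k = ker ∂_k / im ∂_{k+1}, so:

  H_0: rank C_0 − rank ∂_1 = 9 − 8 = 1, and the invariant factors of ∂_1 are all 1, so H_0 = Z.
  H_1: rank ker ∂_1 − rank ∂_2 = (20 − 8) − 11 = 1, and the invariant factors of ∂_2 are all 1, so H_1 = Z.
  H_2: rank ker ∂_2 − rank ∂_3 = (13 − 11) − 2 = 0, and the invariant factors of ∂_3 are all 1, so H_2 = 0.
  H_3: rank ker ∂_3 − rank ∂_4 = (2 − 2) − 0 = 0, and there is no ∂_4, so H_3 = 0.

As a check, the Euler characteristic is 9 − 20 + 13 − 2 = 0, which agrees with 1 − 1 + 0 − 0 = 0.

H_0 ≅ Z,  H_1 ≅ Z,  H_2 = 0,  H_3 = 0.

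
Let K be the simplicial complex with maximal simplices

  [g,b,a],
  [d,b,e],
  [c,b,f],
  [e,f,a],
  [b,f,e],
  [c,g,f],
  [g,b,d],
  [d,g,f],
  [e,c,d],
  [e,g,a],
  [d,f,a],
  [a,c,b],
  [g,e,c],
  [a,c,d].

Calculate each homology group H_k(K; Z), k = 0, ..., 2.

Fix the vertex order a < b < c < d < e < f < g and write every simplex with vertices in increasing order. Then dim K = 2 and the simplices of K are:

  0-simplices (7): a, b, c, d, e, f, g
  1-simplices (21): ab, ac, ad, ae, af, ag, bc, bd, be, bf, bg, cd, ce, cf, cg, de, df, dg, ef, eg, fg
  2-simplices (14): abc, abg, acd, adf, aef, aeg, bcf, bde, bdg, bef, cde, ceg, cfg, dfg

giving chain groups C_0 ≅ Z^7, C_1 ≅ Z^21, C_2 ≅ Z^14.

The boundary map ∂_1: C_1 → C_0 sends each edge [p,q] (with p < q) to q − p. For instance
  ∂ad = d − a.
The resulting 7×21 matrix has rank 6, and its Smith normal form has invariant factors (1,1,1,1,1,1).

∂_2: C_2 → C_1 acts by ∂[p,q,r] = [q,r] − [p,r] + [p,q]. For instance
  ∂dfg = fg − dg + df,
  ∂adf = df − af + ad.
The resulting 21×14 matrix has rank 13, and its Smith normal form has invariant factors (1,1,1,1,1,1,1,1,1,1,1,1,1).

From H_k ≅ ker(∂_k) / im(∂_{k+1}) we obtain:

  H_0: rank C_0 − rank ∂_1 = 7 − 6 = 1, and the invariant factors of ∂_1 are all 1, so H_0 = Z.
  H_1: rank ker ∂_1 − rank ∂_2 = (21 − 6) − 13 = 2, and the invariant factors of ∂_2 are all 1, so H_1 = Z^2.
  H_2: rank ker ∂_2 − rank ∂_3 = (14 − 13) − 0 = 1, and there is no ∂_3, so H_2 = Z.

(K is a triangulation of the torus T^2.)

H_0 ≅ Z,  H_1 ≅ Z^2,  H_2 ≅ Z.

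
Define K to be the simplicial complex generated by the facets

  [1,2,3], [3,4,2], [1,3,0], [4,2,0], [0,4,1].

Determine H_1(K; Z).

H_1 ≅ Z.

Fix the vertex order 0 < 1 < 2 < 3 < 4 and write every simplex with vertices in increasing order. Then dim K = 2 and the simplices of K are:

  0-simplices (5): [0], [1], [2], [3], [4]
  1-simplices (10): [0,1], [0,2], [0,3], [0,4], [1,2], [1,3], [1,4], [2,3], [2,4], [3,4]
  2-simplices (5): [0,1,3], [0,1,4], [0,2,4], [1,2,3], [2,3,4]

Hence C_0 ≅ Z^5, C_1 ≅ Z^10, C_2 ≅ Z^5.

Boundary ∂_1: C_1 → C_0 is given by ∂[p,q] = [q] − [p].
The 5×10 boundary matrix has rank 4 and Smith normal form diag(1,1,1,1).

∂_2: C_2 → C_1 acts by ∂[p,q,r] = [q,r] − [p,r] + [p,q]. For instance
  ∂[2,3,4] = [3,4] − [2,4] + [2,3],
  ∂[0,1,3] = [1,3] − [0,3] + [0,1].
The 10×5 boundary matrix has rank 5 and Smith normal form diag(1,1,1,1,1).

Reading off H_k = ker ∂_k / im ∂_{k+1}:

  H_1: rank ker ∂_1 − rank ∂_2 = (10 − 4) − 5 = 1, and the invariant factors of ∂_2 are all 1, so H_1 = Z.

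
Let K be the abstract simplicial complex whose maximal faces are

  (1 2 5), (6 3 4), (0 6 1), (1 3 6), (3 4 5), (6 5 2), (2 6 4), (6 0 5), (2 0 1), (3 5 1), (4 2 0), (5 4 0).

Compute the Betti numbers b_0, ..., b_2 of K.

b_0 = 1, b_1 = 0, b_2 = 0.

We work with the vertex ordering 0 < 1 < 2 < 3 < 4 < 5 < 6. The simplices of K, each written with vertices in increasing order, are:

  0-simplices (7): [0], [1], [2], [3], [4], [5], [6]
  1-simplices (18): [0,1], [0,2], [0,4], [0,5], [0,6], [1,2], [1,3], [1,5], [1,6], [2,4], [2,5], [2,6], [3,4], [3,5], [3,6], [4,5], [4,6], [5,6]
  2-simplices (12): [0,1,2], [0,1,6], [0,2,4], [0,4,5], [0,5,6], [1,2,5], [1,3,5], [1,3,6], [2,4,6], [2,5,6], [3,4,5], [3,4,6]

giving chain groups C_0 ≅ Z^7, C_1 ≅ Z^18, C_2 ≅ Z^12.

Boundary ∂_1: C_1 → C_0 maps an edge to its endpoints' difference, ∂[p,q] = q − p. For instance
  ∂[4,5] = [5] − [4].
As a 7×18 matrix over Z this has rank 6, with invariant factors (1,1,1,1,1,1).

Boundary ∂_2: C_2 → C_1 sends each 2-simplex [p,q,r] to [q,r] − [p,r] + [p,q]. For instance
  ∂[0,1,2] = [1,2] − [0,2] + [0,1],
  ∂[2,5,6] = [5,6] − [2,6] + [2,5].
As a 18×12 matrix over Z this has rank 12, with invariant factors (1,1,1,1,1,1,1,1,1,1,1,2).

From H_k ≅ ker(∂_k) / im(∂_{k+1}) we obtain:

  H_0: rank C_0 − rank ∂_1 = 7 − 6 = 1, and the invariant factors of ∂_1 are all 1, so H_0 = Z.
  H_1: rank ker ∂_1 − rank ∂_2 = (18 − 6) − 12 = 0, and ∂_2 has invariant factor 2 > 1, so H_1 = Z/2.
  H_2: rank ker ∂_2 − rank ∂_3 = (12 − 12) − 0 = 0, and there is no ∂_3, so H_2 = 0.

As a check, the Euler characteristic is 7 − 18 + 12 = 1, which agrees with 1 − 0 + 0 = 1.
(K is a triangulation of the real projective plane RP^2.)

Hence the Betti numbers are b_0 = 1, b_1 = 0, b_2 = 0.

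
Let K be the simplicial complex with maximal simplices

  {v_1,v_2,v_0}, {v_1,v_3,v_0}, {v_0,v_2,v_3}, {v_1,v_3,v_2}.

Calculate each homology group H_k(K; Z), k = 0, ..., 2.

H_0 = Z,  H_1 = 0,  H_2 = Z.

Order the vertices as v_0 < v_1 < v_2 < v_3. Listing each simplex with vertices in this order, K has dimension 2 with simplices:

  0-simplices (4): [v_0], [v_1], [v_2], [v_3]
  1-simplices (6): [v_0,v_1], [v_0,v_2], [v_0,v_3], [v_1,v_2], [v_1,v_3], [v_2,v_3]
  2-simplices (4): [v_0,v_1,v_2], [v_0,v_1,v_3], [v_0,v_2,v_3], [v_1,v_2,v_3]

giving chain groups C_0 ≅ Z^4, C_1 ≅ Z^6, C_2 ≅ Z^4.

∂_1: C_1 → C_0 maps an edge to its endpoints' difference, ∂[p,q] = q − p.
The resulting 4×6 matrix has rank 3, and its Smith normal form has invariant factors (1,1,1).

∂_2: C_2 → C_1 maps a triangle to the signed sum of its edges. For instance
  ∂[v_0,v_1,v_2] = [v_1,v_2] − [v_0,v_2] + [v_0,v_1],
  ∂[v_0,v_1,v_3] = [v_1,v_3] − [v_0,v_3] + [v_0,v_1].
The 6×4 boundary matrix has rank 3 and Smith normal form diag(1,1,1).

From H_k ≅ ker(∂_k) / im(∂_{k+1}) we obtain:

  H_0: rank C_0 − rank ∂_1 = 4 − 3 = 1, and the invariant factors of ∂_1 are all 1, so H_0 ≅ Z.
  H_1: rank ker ∂_1 − rank ∂_2 = (6 − 3) − 3 = 0, and the invariant factors of ∂_2 are all 1, so H_1 ≅ 0.
  H_2: rank ker ∂_2 − rank ∂_3 = (4 − 3) − 0 = 1, and there is no ∂_3, so H_2 ≅ Z.

(K is a triangulation of the 2-sphere S^2.)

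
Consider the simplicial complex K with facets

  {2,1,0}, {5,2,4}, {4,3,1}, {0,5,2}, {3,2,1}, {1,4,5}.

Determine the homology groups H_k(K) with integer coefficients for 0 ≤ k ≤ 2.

Order the vertices as 0 < 1 < 2 < 3 < 4 < 5. Listing each simplex with vertices in this order, K has dimension 2 with simplices:

  0-simplices (6): [0], [1], [2], [3], [4], [5]
  1-simplices (12): [0,1], [0,2], [0,5], [1,2], [1,3], [1,4], [1,5], [2,3], [2,4], [2,5], [3,4], [4,5]
  2-simplices (6): [0,1,2], [0,2,5], [1,2,3], [1,3,4], [1,4,5], [2,4,5]

Hence C_0 ≅ Z^6, C_1 ≅ Z^12, C_2 ≅ Z^6.

∂_1: C_1 → C_0 maps an edge to its endpoints' difference, ∂[p,q] = q − p.
The resulting 6×12 matrix has rank 5, and its Smith normal form has invariant factors (1,1,1,1,1).

Boundary ∂_2: C_2 → C_1 acts by ∂[p,q,r] = [q,r] − [p,r] + [p,q]. For instance
  ∂[1,3,4] = [3,4] − [1,4] + [1,3],
  ∂[1,2,3] = [2,3] − [1,3] + [1,2].
This gives a 12×6 integer matrix of rank 6; reducing to Smith normal form yields diagonal entries (1,1,1,1,1,1).

Now H_k = ker ∂_k / im ∂_{k+1}, so:

  H_0: rank C_0 − rank ∂_1 = 6 − 5 = 1, and the invariant factors of ∂_1 are all 1, so H_0 ≅ Z.
  H_1: rank ker ∂_1 − rank ∂_2 = (12 − 5) − 6 = 1, and the invariant factors of ∂_2 are all 1, so H_1 ≅ Z.
  H_2: rank ker ∂_2 − rank ∂_3 = (6 − 6) − 0 = 0, and there is no ∂_3, so H_2 ≅ 0.

As a check, the Euler characteristic is 6 − 12 + 6 = 0, which agrees with 1 − 1 + 0 = 0.

H_0 ≅ Z,  H_1 ≅ Z,  H_2 = 0.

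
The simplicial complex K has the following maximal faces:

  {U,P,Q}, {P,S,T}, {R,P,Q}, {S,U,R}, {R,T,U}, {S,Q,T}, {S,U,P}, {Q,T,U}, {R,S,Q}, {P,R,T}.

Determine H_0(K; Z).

Take the total order P < Q < R < S < T < U on the vertex set. Then K (dimension 2) consists of the simplices:

  0-simplices (6): P, Q, R, S, T, U
  1-simplices (15): PQ, PR, PS, PT, PU, QR, QS, QT, QU, RS, RT, RU, ST, SU, TU
  2-simplices (10): PQR, PQU, PRT, PST, PSU, QRS, QST, QTU, RSU, RTU

Hence C_0 ≅ Z^6, C_1 ≅ Z^15, C_2 ≅ Z^10.

∂_1: C_1 → C_0 maps an edge to its endpoints' difference, ∂[p,q] = q − p.
This gives a 6×15 integer matrix of rank 5; reducing to Smith normal form yields diagonal entries (1,1,1,1,1).

∂_2: C_2 → C_1 maps a triangle to the signed sum of its edges. For instance
  ∂PQR = QR − PR + PQ,
  ∂RTU = TU − RU + RT.
The 15×10 boundary matrix has rank 10 and Smith normal form diag(1,1,1,1,1,1,1,1,1,2).

Computing H_k = (kernel of ∂_k) / (image of ∂_{k+1}):

  H_0: rank C_0 − rank ∂_1 = 6 − 5 = 1, and the invariant factors of ∂_1 are all 1, so H_0 = Z.

H_0 ≅ Z.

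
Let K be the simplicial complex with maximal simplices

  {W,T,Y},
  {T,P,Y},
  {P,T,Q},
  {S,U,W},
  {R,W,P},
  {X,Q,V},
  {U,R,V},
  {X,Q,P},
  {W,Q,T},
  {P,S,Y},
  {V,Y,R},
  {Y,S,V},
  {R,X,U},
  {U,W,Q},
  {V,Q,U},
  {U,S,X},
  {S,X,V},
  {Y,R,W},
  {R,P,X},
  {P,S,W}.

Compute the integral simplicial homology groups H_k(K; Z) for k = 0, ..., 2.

H_0 ≅ Z,  H_1 ≅ Z ⊕ Z/2Z,  H_2 = 0.

Order the vertices as P < Q < R < S < T < U < V < W < X < Y. Listing each simplex with vertices in this order, K has dimension 2 with simplices:

  0-simplices (10): P, Q, R, S, T, U, V, W, X, Y
  1-simplices (30): PQ, PR, PS, PT, PW, PX, PY, QT, QU, QV, QW, QX, RU, RV, RW, RX, RY, SU, SV, SW, SX, SY, TW, TY, UV, UW, UX, VX, VY, WY
  2-simplices (20): PQT, PQX, PRW, PRX, PSW, PSY, PTY, QTW, QUV, QUW, QVX, RUV, RUX, RVY, RWY, SUW, SUX, SVX, SVY, TWY

giving chain groups C_0 ≅ Z^10, C_1 ≅ Z^30, C_2 ≅ Z^20.

The boundary map ∂_1: C_1 → C_0 sends each edge [p,q] (with p < q) to q − p. For instance
  ∂PW = W − P.
The 10×30 boundary matrix has rank 9 and Smith normal form diag(1,1,1,1,1,1,1,1,1).

Boundary ∂_2: C_2 → C_1 maps a triangle to the signed sum of its edges. For instance
  ∂PQX = QX − PX + PQ,
  ∂PRX = RX − PX + PR.
The 30×20 boundary matrix has rank 20 and Smith normal form diag(1,1,1,1,1,1,1,1,1,1,1,1,1,1,1,1,1,1,1,2).

Now H_k = ker ∂_k / im ∂_{k+1}, so:

  H_0: rank C_0 − rank ∂_1 = 10 − 9 = 1, and the invariant factors of ∂_1 are all 1, so H_0 ≅ Z.
  H_1: rank ker ∂_1 − rank ∂_2 = (30 − 9) − 20 = 1, and ∂_2 has invariant factor 2 > 1, so H_1 ≅ Z ⊕ Z/2Z.
  H_2: rank ker ∂_2 − rank ∂_3 = (20 − 20) − 0 = 0, and there is no ∂_3, so H_2 ≅ 0.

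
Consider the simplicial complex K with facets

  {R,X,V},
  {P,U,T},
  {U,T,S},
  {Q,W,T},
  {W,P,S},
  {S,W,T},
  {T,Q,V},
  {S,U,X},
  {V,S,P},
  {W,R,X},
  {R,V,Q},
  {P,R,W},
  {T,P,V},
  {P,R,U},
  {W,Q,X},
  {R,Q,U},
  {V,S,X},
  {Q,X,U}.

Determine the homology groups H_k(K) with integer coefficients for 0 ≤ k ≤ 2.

Take the total order P < Q < R < S < T < U < V < W < X on the vertex set. Then K (dimension 2) consists of the simplices:

  0-simplices (9): P, Q, R, S, T, U, V, W, X
  1-simplices (27): PR, PS, PT, PU, PV, PW, QR, QT, QU, QV, QW, QX, RU, RV, RW, RX, ST, SU, SV, SW, SX, TU, TV, TW, UX, VX, WX
  2-simplices (18): PRU, PRW, PSV, PSW, PTU, PTV, QRU, QRV, QTV, QTW, QUX, QWX, RVX, RWX, STU, STW, SUX, SVX

so the chain groups are C_0 ≅ Z^9, C_1 ≅ Z^27, C_2 ≅ Z^18.

The boundary map ∂_1: C_1 → C_0 maps an edge to its endpoints' difference, ∂[p,q] = q − p. For instance
  ∂RU = U − R.
As a 9×27 matrix over Z this has rank 8, with invariant factors (1,1,1,1,1,1,1,1).

Boundary ∂_2: C_2 → C_1 maps a triangle to the signed sum of its edges. For instance
  ∂RVX = VX − RX + RV,
  ∂STW = TW − SW + ST.
As a 27×18 matrix over Z this has rank 18, with invariant factors (1,1,1,1,1,1,1,1,1,1,1,1,1,1,1,1,1,2).

From H_k ≅ ker(∂_k) / im(∂_{k+1}) we obtain:

  H_0: rank C_0 − rank ∂_1 = 9 − 8 = 1, and the invariant factors of ∂_1 are all 1, so H_0 ≅ Z.
  H_1: rank ker ∂_1 − rank ∂_2 = (27 − 8) − 18 = 1, and ∂_2 has invariant factor 2 > 1, so H_1 ≅ Z ⊕ Z/2.
  H_2: rank ker ∂_2 − rank ∂_3 = (18 − 18) − 0 = 0, and there is no ∂_3, so H_2 ≅ 0.

(K is a triangulation of the Klein bottle.)

H_0 ≅ Z,  H_1 ≅ Z ⊕ Z/2,  H_2 = 0.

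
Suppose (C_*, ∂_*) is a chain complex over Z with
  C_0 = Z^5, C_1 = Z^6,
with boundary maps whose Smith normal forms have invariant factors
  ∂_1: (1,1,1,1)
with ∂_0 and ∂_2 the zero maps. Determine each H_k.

H_0: b_0 = 5 − 0 − 4 = 1; torsion from ∂_1 factors > 1: none. So H_0 ≅ Z.
H_1: b_1 = 6 − 4 − 0 = 2; torsion from ∂_2 factors > 1: none. So H_1 ≅ Z^2.

H_0 ≅ Z,  H_1 ≅ Z^2.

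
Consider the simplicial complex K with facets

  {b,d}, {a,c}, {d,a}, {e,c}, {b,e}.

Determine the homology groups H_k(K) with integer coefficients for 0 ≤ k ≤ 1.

We work with the vertex ordering a < b < c < d < e. The simplices of K, each written with vertices in increasing order, are:

  0-simplices (5): a, b, c, d, e
  1-simplices (5): ac, ad, bd, be, ce

so the chain groups are C_0 ≅ Z^5, C_1 ≅ Z^5.

Boundary ∂_1: C_1 → C_0 sends each edge [p,q] (with p < q) to q − p.
The 5×5 boundary matrix has rank 4 and Smith normal form diag(1,1,1,1).

Now H_k = ker ∂_k / im ∂_{k+1}, so:

  H_0: rank C_0 − rank ∂_1 = 5 − 4 = 1, and the invariant factors of ∂_1 are all 1, so H_0 ≅ Z.
  H_1: rank ker ∂_1 − rank ∂_2 = (5 − 4) − 0 = 1, and there is no ∂_2, so H_1 ≅ Z.

As a check, the Euler characteristic is 5 − 5 = 0, which agrees with 1 − 1 = 0.
(K is a triangulation of the circle S^1.)

H_0 ≅ Z,  H_1 ≅ Z.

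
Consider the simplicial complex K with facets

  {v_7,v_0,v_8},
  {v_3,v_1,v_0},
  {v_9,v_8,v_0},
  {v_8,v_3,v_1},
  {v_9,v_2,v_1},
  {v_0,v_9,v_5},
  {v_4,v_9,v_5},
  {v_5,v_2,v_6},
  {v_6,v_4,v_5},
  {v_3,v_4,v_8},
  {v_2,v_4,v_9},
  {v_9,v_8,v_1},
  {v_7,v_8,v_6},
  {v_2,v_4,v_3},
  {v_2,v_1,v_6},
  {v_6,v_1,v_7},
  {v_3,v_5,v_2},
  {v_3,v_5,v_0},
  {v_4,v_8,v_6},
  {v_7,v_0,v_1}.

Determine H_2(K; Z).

H_2 = 0.

Order the vertices as v_0 < v_1 < v_2 < v_3 < v_4 < v_5 < v_6 < v_7 < v_8 < v_9. Listing each simplex with vertices in this order, K has dimension 2 with simplices:

  0-simplices (10): [v_0], [v_1], [v_2], [v_3], [v_4], [v_5], [v_6], [v_7], [v_8], [v_9]
  1-simplices (30): (30 of them)
  2-simplices (20): (20 of them)

Hence C_0 ≅ Z^10, C_1 ≅ Z^30, C_2 ≅ Z^20.

Boundary ∂_1: C_1 → C_0 maps an edge to its endpoints' difference, ∂[p,q] = q − p.
This gives a 10×30 integer matrix of rank 9; reducing to Smith normal form yields diagonal entries (1,1,1,1,1,1,1,1,1).

Boundary ∂_2: C_2 → C_1 maps a triangle to the signed sum of its edges. For instance
  ∂[v_1,v_6,v_7] = [v_6,v_7] − [v_1,v_7] + [v_1,v_6],
  ∂[v_4,v_5,v_9] = [v_5,v_9] − [v_4,v_9] + [v_4,v_5].
This gives a 30×20 integer matrix of rank 20; reducing to Smith normal form yields diagonal entries (1,1,1,1,1,1,1,1,1,1,1,1,1,1,1,1,1,1,1,2).

Computing H_k = (kernel of ∂_k) / (image of ∂_{k+1}):

  H_2: rank ker ∂_2 − rank ∂_3 = (20 − 20) − 0 = 0, and there is no ∂_3, so H_2 = 0.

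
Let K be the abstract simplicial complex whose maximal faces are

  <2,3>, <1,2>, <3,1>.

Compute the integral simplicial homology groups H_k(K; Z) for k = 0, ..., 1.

H_0 ≅ Z,  H_1 ≅ Z.

K has 3 vertices, 3 edges.
rank ∂_0 = 0, rank ∂_1 = 2 ⇒ b_0 = 3 − 0 − 2 = 1; all invariant factors of ∂_1 are 1 so no torsion. So H_0 = Z.
rank ∂_1 = 2, rank ∂_2 = 0 ⇒ b_1 = 3 − 2 − 0 = 1. So H_1 = Z.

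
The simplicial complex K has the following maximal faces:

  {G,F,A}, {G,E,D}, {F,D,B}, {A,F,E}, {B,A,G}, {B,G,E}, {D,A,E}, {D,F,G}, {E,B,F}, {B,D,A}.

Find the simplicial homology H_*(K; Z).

Fix the vertex order A < B < D < E < F < G and write every simplex with vertices in increasing order. Then dim K = 2 and the simplices of K are:

  0-simplices (6): A, B, D, E, F, G
  1-simplices (15): AB, AD, AE, AF, AG, BD, BE, BF, BG, DE, DF, DG, EF, EG, FG
  2-simplices (10): ABD, ABG, ADE, AEF, AFG, BDF, BEF, BEG, DEG, DFG

so the chain groups are C_0 ≅ Z^6, C_1 ≅ Z^15, C_2 ≅ Z^10.

The boundary map ∂_1: C_1 → C_0 is given by ∂[p,q] = [q] − [p]. For instance
  ∂FG = G − F.
The 6×15 boundary matrix has rank 5 and Smith normal form diag(1,1,1,1,1).

∂_2: C_2 → C_1 sends each 2-simplex [p,q,r] to [q,r] − [p,r] + [p,q]. For instance
  ∂AFG = FG − AG + AF,
  ∂BDF = DF − BF + BD.
The 15×10 boundary matrix has rank 10 and Smith normal form diag(1,1,1,1,1,1,1,1,1,2).

Reading off H_k = ker ∂_k / im ∂_{k+1}:

  H_0: rank C_0 − rank ∂_1 = 6 − 5 = 1, and the invariant factors of ∂_1 are all 1, so H_0 ≅ Z.
  H_1: rank ker ∂_1 − rank ∂_2 = (15 − 5) − 10 = 0, and ∂_2 has invariant factor 2 > 1, so H_1 ≅ Z/2Z.
  H_2: rank ker ∂_2 − rank ∂_3 = (10 − 10) − 0 = 0, and there is no ∂_3, so H_2 ≅ 0.

H_0 = Z,  H_1 = Z/2Z,  H_2 = 0.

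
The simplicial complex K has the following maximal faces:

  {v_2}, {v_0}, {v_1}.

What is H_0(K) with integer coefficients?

Take the total order v_0 < v_1 < v_2 on the vertex set. Then K (dimension 0) consists of the simplices:

  0-simplices (3): [v_0], [v_1], [v_2]

giving chain groups C_0 ≅ Z^3.

Computing H_k = (kernel of ∂_k) / (image of ∂_{k+1}):

  H_0: rank C_0 − rank ∂_1 = 3 − 0 = 3, and there is no ∂_1, so H_0 = Z^3.

H_0 ≅ Z^3.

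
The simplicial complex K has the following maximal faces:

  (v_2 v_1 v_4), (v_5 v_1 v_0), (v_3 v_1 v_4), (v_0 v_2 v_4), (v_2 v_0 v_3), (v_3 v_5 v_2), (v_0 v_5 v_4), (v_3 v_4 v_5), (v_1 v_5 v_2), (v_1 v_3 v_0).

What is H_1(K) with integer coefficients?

Order the vertices as v_0 < v_1 < v_2 < v_3 < v_4 < v_5. Listing each simplex with vertices in this order, K has dimension 2 with simplices:

  0-simplices (6): [v_0], [v_1], [v_2], [v_3], [v_4], [v_5]
  1-simplices (15): (15 of them)
  2-simplices (10): [v_0,v_1,v_3], [v_0,v_1,v_5], [v_0,v_2,v_3], [v_0,v_2,v_4], [v_0,v_4,v_5], [v_1,v_2,v_4], [v_1,v_2,v_5], [v_1,v_3,v_4], [v_2,v_3,v_5], [v_3,v_4,v_5]

so the chain groups are C_0 ≅ Z^6, C_1 ≅ Z^15, C_2 ≅ Z^10.

The boundary map ∂_1: C_1 → C_0 sends each edge [p,q] (with p < q) to q − p. For instance
  ∂[v_0,v_3] = [v_3] − [v_0].
The 6×15 boundary matrix has rank 5 and Smith normal form diag(1,1,1,1,1).

Boundary ∂_2: C_2 → C_1 sends each 2-simplex [p,q,r] to [q,r] − [p,r] + [p,q]. For instance
  ∂[v_0,v_4,v_5] = [v_4,v_5] − [v_0,v_5] + [v_0,v_4],
  ∂[v_1,v_2,v_4] = [v_2,v_4] − [v_1,v_4] + [v_1,v_2].
The resulting 15×10 matrix has rank 10, and its Smith normal form has invariant factors (1,1,1,1,1,1,1,1,1,2).

Computing H_k = (kernel of ∂_k) / (image of ∂_{k+1}):

  H_1: rank ker ∂_1 − rank ∂_2 = (15 − 5) − 10 = 0, and ∂_2 has invariant factor 2 > 1, so H_1 = Z/2.

H_1 ≅ Z/2.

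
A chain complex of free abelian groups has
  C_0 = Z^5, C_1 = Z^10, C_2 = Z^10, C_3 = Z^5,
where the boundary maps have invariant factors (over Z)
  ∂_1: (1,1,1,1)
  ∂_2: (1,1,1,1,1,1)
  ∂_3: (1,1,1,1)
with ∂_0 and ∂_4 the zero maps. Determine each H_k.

H_0: b_0 = 5 − 0 − 4 = 1; torsion from ∂_1 factors > 1: none. So H_0 = Z.
H_1: b_1 = 10 − 4 − 6 = 0; torsion from ∂_2 factors > 1: none. So H_1 = 0.
H_2: b_2 = 10 − 6 − 4 = 0; torsion from ∂_3 factors > 1: none. So H_2 = 0.
H_3: b_3 = 5 − 4 − 0 = 1; torsion from ∂_4 factors > 1: none. So H_3 = Z.

H_0 = Z,  H_1 = 0,  H_2 = 0,  H_3 = Z.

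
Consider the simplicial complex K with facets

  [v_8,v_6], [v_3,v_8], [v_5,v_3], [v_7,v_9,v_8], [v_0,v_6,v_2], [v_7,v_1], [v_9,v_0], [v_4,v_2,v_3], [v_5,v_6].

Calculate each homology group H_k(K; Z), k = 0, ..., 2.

H_0 ≅ Z,  H_1 ≅ Z^3,  H_2 = 0.

Fix the vertex order v_0 < v_1 < v_2 < v_3 < v_4 < v_5 < v_6 < v_7 < v_8 < v_9 and write every simplex with vertices in increasing order. Then dim K = 2 and the simplices of K are:

  0-simplices (10): [v_0], [v_1], [v_2], [v_3], [v_4], [v_5], [v_6], [v_7], [v_8], [v_9]
  1-simplices (15): (15 of them)
  2-simplices (3): [v_0,v_2,v_6], [v_2,v_3,v_4], [v_7,v_8,v_9]

Hence C_0 ≅ Z^10, C_1 ≅ Z^15, C_2 ≅ Z^3.

Boundary ∂_1: C_1 → C_0 maps an edge to its endpoints' difference, ∂[p,q] = q − p.
As a 10×15 matrix over Z this has rank 9, with invariant factors (1,1,1,1,1,1,1,1,1).

Boundary ∂_2: C_2 → C_1 sends each 2-simplex [p,q,r] to [q,r] − [p,r] + [p,q]. For instance
  ∂[v_2,v_3,v_4] = [v_3,v_4] − [v_2,v_4] + [v_2,v_3],
  ∂[v_0,v_2,v_6] = [v_2,v_6] − [v_0,v_6] + [v_0,v_2].
This gives a 15×3 integer matrix of rank 3; reducing to Smith normal form yields diagonal entries (1,1,1).

Reading off H_k = ker ∂_k / im ∂_{k+1}:

  H_0: rank C_0 − rank ∂_1 = 10 − 9 = 1, and the invariant factors of ∂_1 are all 1, so H_0 = Z.
  H_1: rank ker ∂_1 − rank ∂_2 = (15 − 9) − 3 = 3, and the invariant factors of ∂_2 are all 1, so H_1 = Z^3.
  H_2: rank ker ∂_2 − rank ∂_3 = (3 − 3) − 0 = 0, and there is no ∂_3, so H_2 = 0.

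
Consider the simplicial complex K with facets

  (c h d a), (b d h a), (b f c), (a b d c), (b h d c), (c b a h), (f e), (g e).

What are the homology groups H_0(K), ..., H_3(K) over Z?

H_0 = Z,  H_1 = 0,  H_2 = 0,  H_3 = Z.

We work with the vertex ordering a < b < c < d < e < f < g < h. The simplices of K, each written with vertices in increasing order, are:

  0-simplices (8): a, b, c, d, e, f, g, h
  1-simplices (14): ab, ac, ad, ah, bc, bd, bf, bh, cd, cf, ch, dh, ef, eg
  2-simplices (11): abc, abd, abh, acd, ach, adh, bcd, bcf, bch, bdh, cdh
  3-simplices (5): abcd, abch, abdh, acdh, bcdh

Hence C_0 ≅ Z^8, C_1 ≅ Z^14, C_2 ≅ Z^11, C_3 ≅ Z^5.

Boundary ∂_1: C_1 → C_0 sends each edge [p,q] (with p < q) to q − p.
The resulting 8×14 matrix has rank 7, and its Smith normal form has invariant factors (1,1,1,1,1,1,1).

The boundary map ∂_2: C_2 → C_1 maps a triangle to the signed sum of its edges. For instance
  ∂bdh = dh − bh + bd,
  ∂cdh = dh − ch + cd.
The 14×11 boundary matrix has rank 7 and Smith normal form diag(1,1,1,1,1,1,1).

∂_3: C_3 → C_2 sends each 3-simplex σ to the alternating sum Σ_i (−1)^i (σ with its i-th vertex removed). For instance
  ∂abdh = bdh − adh + abh − abd,
  ∂abch = bch − ach + abh − abc.
This gives a 11×5 integer matrix of rank 4; reducing to Smith normal form yields diagonal entries (1,1,1,1).

Now H_k = ker ∂_k / im ∂_{k+1}, so:

  H_0: rank C_0 − rank ∂_1 = 8 − 7 = 1, and the invariant factors of ∂_1 are all 1, so H_0 = Z.
  H_1: rank ker ∂_1 − rank ∂_2 = (14 − 7) − 7 = 0, and the invariant factors of ∂_2 are all 1, so H_1 = 0.
  H_2: rank ker ∂_2 − rank ∂_3 = (11 − 7) − 4 = 0, and the invariant factors of ∂_3 are all 1, so H_2 = 0.
  H_3: rank ker ∂_3 − rank ∂_4 = (5 − 4) − 0 = 1, and there is no ∂_4, so H_3 = Z.

As a check, the Euler characteristic is 8 − 14 + 11 − 5 = 0, which agrees with 1 − 0 + 0 − 1 = 0.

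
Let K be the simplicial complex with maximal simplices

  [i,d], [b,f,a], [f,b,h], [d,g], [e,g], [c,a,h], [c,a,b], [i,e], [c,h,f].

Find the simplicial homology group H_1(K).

Take the total order a < b < c < d < e < f < g < h < i on the vertex set. Then K (dimension 2) consists of the simplices:

  0-simplices (9): a, b, c, d, e, f, g, h, i
  1-simplices (14): ab, ac, af, ah, bc, bf, bh, cf, ch, dg, di, eg, ei, fh
  2-simplices (5): abc, abf, ach, bfh, cfh

so the chain groups are C_0 ≅ Z^9, C_1 ≅ Z^14, C_2 ≅ Z^5.

Boundary ∂_1: C_1 → C_0 sends each edge [p,q] (with p < q) to q − p. For instance
  ∂ab = b − a.
The resulting 9×14 matrix has rank 7, and its Smith normal form has invariant factors (1,1,1,1,1,1,1).

∂_2: C_2 → C_1 sends each 2-simplex [p,q,r] to [q,r] − [p,r] + [p,q]. For instance
  ∂bfh = fh − bh + bf,
  ∂abc = bc − ac + ab.
The resulting 14×5 matrix has rank 5, and its Smith normal form has invariant factors (1,1,1,1,1).

Now H_k = ker ∂_k / im ∂_{k+1}, so:

  H_1: rank ker ∂_1 − rank ∂_2 = (14 − 7) − 5 = 2, and the invariant factors of ∂_2 are all 1, so H_1 ≅ Z^2.

H_1 ≅ Z^2.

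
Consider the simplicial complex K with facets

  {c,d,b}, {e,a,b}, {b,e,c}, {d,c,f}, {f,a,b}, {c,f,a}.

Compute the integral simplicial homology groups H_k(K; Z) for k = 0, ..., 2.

H_0 ≅ Z,  H_1 ≅ Z,  H_2 = 0.

Take the total order a < b < c < d < e < f on the vertex set. Then K (dimension 2) consists of the simplices:

  0-simplices (6): a, b, c, d, e, f
  1-simplices (12): ab, ac, ae, af, bc, bd, be, bf, cd, ce, cf, df
  2-simplices (6): abe, abf, acf, bcd, bce, cdf

so the chain groups are C_0 ≅ Z^6, C_1 ≅ Z^12, C_2 ≅ Z^6.

∂_1: C_1 → C_0 is given by ∂[p,q] = [q] − [p]. For instance
  ∂bc = c − b.
The resulting 6×12 matrix has rank 5, and its Smith normal form has invariant factors (1,1,1,1,1).

∂_2: C_2 → C_1 maps a triangle to the signed sum of its edges. For instance
  ∂bce = ce − be + bc,
  ∂cdf = df − cf + cd.
The resulting 12×6 matrix has rank 6, and its Smith normal form has invariant factors (1,1,1,1,1,1).

Computing H_k = (kernel of ∂_k) / (image of ∂_{k+1}):

  H_0: rank C_0 − rank ∂_1 = 6 − 5 = 1, and the invariant factors of ∂_1 are all 1, so H_0 ≅ Z.
  H_1: rank ker ∂_1 − rank ∂_2 = (12 − 5) − 6 = 1, and the invariant factors of ∂_2 are all 1, so H_1 ≅ Z.
  H_2: rank ker ∂_2 − rank ∂_3 = (6 − 6) − 0 = 0, and there is no ∂_3, so H_2 ≅ 0.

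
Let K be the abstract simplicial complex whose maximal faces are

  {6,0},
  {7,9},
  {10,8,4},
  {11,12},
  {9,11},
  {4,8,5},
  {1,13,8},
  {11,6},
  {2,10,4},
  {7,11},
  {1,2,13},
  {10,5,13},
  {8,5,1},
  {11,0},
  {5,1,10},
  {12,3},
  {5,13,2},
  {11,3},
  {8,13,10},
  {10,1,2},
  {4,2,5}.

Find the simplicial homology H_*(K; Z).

We work with the vertex ordering 0 < 1 < 2 < 3 < 4 < 5 < 6 < 7 < 8 < 9 < 10 < 11 < 12 < 13. The simplices of K, each written with vertices in increasing order, are:

  0-simplices (14): [0], [1], [2], [3], [4], [5], [6], [7], [8], [9], [10], [11], [12], [13]
  1-simplices (27): (27 of them)
  2-simplices (12): [1,2,10], [1,2,13], [1,5,8], [1,5,10], [1,8,13], [2,4,5], [2,4,10], [2,5,13], [4,5,8], [4,8,10], [5,10,13], [8,10,13]

giving chain groups C_0 ≅ Z^14, C_1 ≅ Z^27, C_2 ≅ Z^12.

The boundary map ∂_1: C_1 → C_0 sends each edge [p,q] (with p < q) to q − p. For instance
  ∂[5,8] = [8] − [5].
The resulting 14×27 matrix has rank 12, and its Smith normal form has invariant factors (1,1,1,1,1,1,1,1,1,1,1,1).

The boundary map ∂_2: C_2 → C_1 sends each 2-simplex [p,q,r] to [q,r] − [p,r] + [p,q]. For instance
  ∂[2,4,5] = [4,5] − [2,5] + [2,4],
  ∂[1,5,8] = [5,8] − [1,8] + [1,5].
This gives a 27×12 integer matrix of rank 12; reducing to Smith normal form yields diagonal entries (1,1,1,1,1,1,1,1,1,1,1,2).

Computing H_k = (kernel of ∂_k) / (image of ∂_{k+1}):

  H_0: rank C_0 − rank ∂_1 = 14 − 12 = 2, and the invariant factors of ∂_1 are all 1, so H_0 = Z^2.
  H_1: rank ker ∂_1 − rank ∂_2 = (27 − 12) − 12 = 3, and ∂_2 has invariant factor 2 > 1, so H_1 = Z^3 ⊕ Z/2.
  H_2: rank ker ∂_2 − rank ∂_3 = (12 − 12) − 0 = 0, and there is no ∂_3, so H_2 = 0.

H_0 = Z^2,  H_1 = Z^3 ⊕ Z/2,  H_2 = 0.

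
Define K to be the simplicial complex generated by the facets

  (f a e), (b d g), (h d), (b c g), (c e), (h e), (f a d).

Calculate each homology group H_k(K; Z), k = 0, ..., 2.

H_0 ≅ Z,  H_1 ≅ Z^2,  H_2 = 0.

Order the vertices as a < b < c < d < e < f < g < h. Listing each simplex with vertices in this order, K has dimension 2 with simplices:

  0-simplices (8): a, b, c, d, e, f, g, h
  1-simplices (13): ad, ae, af, bc, bd, bg, ce, cg, df, dg, dh, ef, eh
  2-simplices (4): adf, aef, bcg, bdg

Hence C_0 ≅ Z^8, C_1 ≅ Z^13, C_2 ≅ Z^4.

∂_1: C_1 → C_0 is given by ∂[p,q] = [q] − [p].
The 8×13 boundary matrix has rank 7 and Smith normal form diag(1,1,1,1,1,1,1).

The boundary map ∂_2: C_2 → C_1 maps a triangle to the signed sum of its edges. For instance
  ∂bdg = dg − bg + bd,
  ∂aef = ef − af + ae.
This gives a 13×4 integer matrix of rank 4; reducing to Smith normal form yields diagonal entries (1,1,1,1).

Now H_k = ker ∂_k / im ∂_{k+1}, so:

  H_0: rank C_0 − rank ∂_1 = 8 − 7 = 1, and the invariant factors of ∂_1 are all 1, so H_0 ≅ Z.
  H_1: rank ker ∂_1 − rank ∂_2 = (13 − 7) − 4 = 2, and the invariant factors of ∂_2 are all 1, so H_1 ≅ Z^2.
  H_2: rank ker ∂_2 − rank ∂_3 = (4 − 4) − 0 = 0, and there is no ∂_3, so H_2 ≅ 0.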